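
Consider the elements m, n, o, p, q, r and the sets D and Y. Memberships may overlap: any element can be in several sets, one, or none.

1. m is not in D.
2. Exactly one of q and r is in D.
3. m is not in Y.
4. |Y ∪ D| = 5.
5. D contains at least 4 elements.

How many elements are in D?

4

From (1): m ∉ D.
From (3): m ∉ Y.
Suppose n ∉ D: no assignment then satisfies all the clues, so n ∈ D.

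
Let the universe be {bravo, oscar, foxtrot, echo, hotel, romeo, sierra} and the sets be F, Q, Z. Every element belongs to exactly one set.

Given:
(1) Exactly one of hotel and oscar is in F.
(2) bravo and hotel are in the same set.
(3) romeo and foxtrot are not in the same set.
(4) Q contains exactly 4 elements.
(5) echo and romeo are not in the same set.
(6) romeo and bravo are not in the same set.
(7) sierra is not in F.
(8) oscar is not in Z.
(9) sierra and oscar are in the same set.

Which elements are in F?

F = {bravo, hotel}

From (7): sierra ∉ F.
From (8): oscar ∉ Z.
(9): oscar matches sierra: oscar ∉ F.
(9): sierra matches oscar: sierra ∉ Z.
Only one set left: oscar ∈ Q.
Only one set left: sierra ∈ Q.
(1) (exactly one): hotel ∈ F.
(2): bravo matches hotel: bravo ∈ F.
(6): romeo ∉ F.
Suppose foxtrot ∈ F: no assignment then satisfies all the clues, so foxtrot ∉ F.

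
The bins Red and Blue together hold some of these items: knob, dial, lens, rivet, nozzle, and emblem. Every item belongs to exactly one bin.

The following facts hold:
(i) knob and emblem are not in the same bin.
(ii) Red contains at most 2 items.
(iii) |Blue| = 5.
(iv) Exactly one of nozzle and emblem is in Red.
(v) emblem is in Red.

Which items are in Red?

From (v): emblem ∈ Red.
(i): knob ∉ Red.
(iii): only 5 candidates remain for Blue, so all are in.

Red = {emblem}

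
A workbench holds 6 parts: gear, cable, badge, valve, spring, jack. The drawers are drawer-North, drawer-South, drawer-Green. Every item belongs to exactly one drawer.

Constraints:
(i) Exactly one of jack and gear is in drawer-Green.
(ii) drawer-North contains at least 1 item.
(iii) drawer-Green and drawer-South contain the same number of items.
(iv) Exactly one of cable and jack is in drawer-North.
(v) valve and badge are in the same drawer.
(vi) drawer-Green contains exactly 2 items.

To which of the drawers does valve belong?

valve: drawer-South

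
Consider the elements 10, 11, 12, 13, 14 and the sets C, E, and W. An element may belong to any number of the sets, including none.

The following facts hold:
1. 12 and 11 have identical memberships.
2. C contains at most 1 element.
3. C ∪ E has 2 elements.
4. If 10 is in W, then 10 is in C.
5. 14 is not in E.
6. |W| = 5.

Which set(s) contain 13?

13: E, W

From (5): 14 ∉ E.
(6): only 5 candidates remain for W, so all are in.
(4): 10 ∈ C.
(2): C already has 1, so the rest are out.
Suppose 13 ∉ E: no assignment then satisfies all the clues, so 13 ∈ E.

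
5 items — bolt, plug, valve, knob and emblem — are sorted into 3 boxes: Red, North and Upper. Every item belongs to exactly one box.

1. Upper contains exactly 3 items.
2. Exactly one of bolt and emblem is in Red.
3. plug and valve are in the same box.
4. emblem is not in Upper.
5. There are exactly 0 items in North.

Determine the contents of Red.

Red = {emblem, knob}

From (4): emblem ∉ Upper.
(5): North already has 0, so the rest are out.
Only one box left: emblem ∈ Red.
(2) (exactly one): bolt ∉ Red.
Only one box left: bolt ∈ Upper.
Suppose plug ∈ Red: no assignment then satisfies all the clues, so plug ∉ Red.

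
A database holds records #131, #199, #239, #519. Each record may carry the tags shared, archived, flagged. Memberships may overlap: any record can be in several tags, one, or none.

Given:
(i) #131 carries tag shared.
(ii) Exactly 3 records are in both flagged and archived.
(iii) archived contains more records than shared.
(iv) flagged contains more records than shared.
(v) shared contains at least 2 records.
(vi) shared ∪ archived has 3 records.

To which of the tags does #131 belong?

#131: archived, flagged, shared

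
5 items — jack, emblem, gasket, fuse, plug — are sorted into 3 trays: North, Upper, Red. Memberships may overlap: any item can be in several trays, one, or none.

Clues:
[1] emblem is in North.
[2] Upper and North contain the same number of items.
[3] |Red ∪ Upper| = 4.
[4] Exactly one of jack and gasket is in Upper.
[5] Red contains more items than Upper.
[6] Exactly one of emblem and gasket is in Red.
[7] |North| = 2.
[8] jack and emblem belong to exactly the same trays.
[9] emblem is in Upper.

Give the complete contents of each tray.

North = {emblem, jack}; Upper = {emblem, jack}; Red = {emblem, fuse, jack, plug}

From (1): emblem ∈ North.
From (9): emblem ∈ Upper.
(8): jack matches emblem: jack ∈ North.
(8): jack matches emblem: jack ∈ Upper.
(4) (exactly one): gasket ∉ Upper.
(7): North already has 2, so the rest are out.
Suppose jack ∉ Red: no assignment then satisfies all the clues, so jack ∈ Red.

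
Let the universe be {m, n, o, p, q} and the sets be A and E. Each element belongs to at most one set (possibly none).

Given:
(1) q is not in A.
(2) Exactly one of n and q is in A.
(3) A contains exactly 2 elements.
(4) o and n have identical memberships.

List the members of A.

A = {n, o}

From (1): q ∉ A.
(2) (exactly one): n ∈ A.
(4): o matches n: o ∈ A.
(3): A already has 2, so the rest are out.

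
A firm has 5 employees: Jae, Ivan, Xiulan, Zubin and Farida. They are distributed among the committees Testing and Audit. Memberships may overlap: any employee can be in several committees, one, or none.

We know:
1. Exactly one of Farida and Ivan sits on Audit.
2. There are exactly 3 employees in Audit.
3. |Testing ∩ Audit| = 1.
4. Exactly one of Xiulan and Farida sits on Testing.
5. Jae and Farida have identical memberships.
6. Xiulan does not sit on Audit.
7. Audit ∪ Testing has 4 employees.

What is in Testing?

Testing = {Xiulan, Zubin}

From (6): Xiulan ∉ Audit.
Suppose Jae ∈ Testing: no assignment then satisfies all the clues, so Jae ∉ Testing.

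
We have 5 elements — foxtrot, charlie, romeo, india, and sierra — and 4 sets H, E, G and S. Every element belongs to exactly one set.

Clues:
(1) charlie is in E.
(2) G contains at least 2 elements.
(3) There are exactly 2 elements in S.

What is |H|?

0

From (1): charlie ∈ E.
Suppose foxtrot ∈ H: no assignment then satisfies all the clues, so foxtrot ∉ H.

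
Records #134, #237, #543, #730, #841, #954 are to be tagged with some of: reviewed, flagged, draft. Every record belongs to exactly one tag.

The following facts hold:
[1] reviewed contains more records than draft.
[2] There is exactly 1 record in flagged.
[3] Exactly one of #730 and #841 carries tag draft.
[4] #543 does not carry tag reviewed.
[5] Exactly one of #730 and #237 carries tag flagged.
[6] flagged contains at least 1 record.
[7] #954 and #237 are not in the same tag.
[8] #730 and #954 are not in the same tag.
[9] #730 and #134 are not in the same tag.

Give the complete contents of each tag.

reviewed = {#134, #841, #954}; flagged = {#237}; draft = {#543, #730}

From (4): #543 ∉ reviewed.
Suppose #134 ∉ reviewed: no assignment then satisfies all the clues, so #134 ∈ reviewed.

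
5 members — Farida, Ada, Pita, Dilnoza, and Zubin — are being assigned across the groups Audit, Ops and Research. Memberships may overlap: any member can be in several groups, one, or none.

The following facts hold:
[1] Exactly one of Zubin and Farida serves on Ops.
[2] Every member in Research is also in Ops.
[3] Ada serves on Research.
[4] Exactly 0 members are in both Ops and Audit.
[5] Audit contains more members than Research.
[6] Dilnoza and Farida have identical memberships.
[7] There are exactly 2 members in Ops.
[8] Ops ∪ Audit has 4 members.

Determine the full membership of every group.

Audit = {Dilnoza, Farida}; Ops = {Ada, Zubin}; Research = {Ada}

From (3): Ada ∈ Research.
(2) with Ada ∈ Research: Ada ∈ Ops.
Suppose Farida ∉ Audit: no assignment then satisfies all the clues, so Farida ∈ Audit.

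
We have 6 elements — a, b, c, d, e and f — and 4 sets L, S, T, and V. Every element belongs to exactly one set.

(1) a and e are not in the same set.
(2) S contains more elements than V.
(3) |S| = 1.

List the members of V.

V = {}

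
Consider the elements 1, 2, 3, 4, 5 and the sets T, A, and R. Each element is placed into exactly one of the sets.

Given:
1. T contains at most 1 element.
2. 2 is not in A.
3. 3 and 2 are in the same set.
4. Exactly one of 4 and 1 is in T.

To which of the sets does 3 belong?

3: R

From (2): 2 ∉ A.
(3): 3 matches 2: 3 ∉ A.
Suppose 3 ∈ T: no assignment then satisfies all the clues, so 3 ∉ T.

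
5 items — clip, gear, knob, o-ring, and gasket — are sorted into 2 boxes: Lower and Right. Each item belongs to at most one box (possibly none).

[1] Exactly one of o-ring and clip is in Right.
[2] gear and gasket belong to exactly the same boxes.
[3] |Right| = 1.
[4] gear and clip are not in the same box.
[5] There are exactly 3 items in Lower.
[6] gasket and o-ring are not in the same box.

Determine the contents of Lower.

Lower = {gasket, gear, knob}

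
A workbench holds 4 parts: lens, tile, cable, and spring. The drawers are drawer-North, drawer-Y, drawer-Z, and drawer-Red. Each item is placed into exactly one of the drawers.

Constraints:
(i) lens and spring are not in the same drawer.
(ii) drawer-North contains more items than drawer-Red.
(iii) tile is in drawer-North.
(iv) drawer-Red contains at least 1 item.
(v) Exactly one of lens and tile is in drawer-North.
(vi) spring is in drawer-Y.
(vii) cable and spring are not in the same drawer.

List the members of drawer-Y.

drawer-Y = {spring}

From (iii): tile ∈ drawer-North.
From (vi): spring ∈ drawer-Y.
(i): lens ∉ drawer-Y.
(v) (exactly one): lens ∉ drawer-North.
(vii): cable ∉ drawer-Y.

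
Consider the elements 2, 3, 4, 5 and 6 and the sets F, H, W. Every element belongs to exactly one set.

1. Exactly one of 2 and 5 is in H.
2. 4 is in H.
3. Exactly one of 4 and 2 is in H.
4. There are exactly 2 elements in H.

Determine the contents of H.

From (2): 4 ∈ H.
(3) (exactly one): 2 ∉ H.
(1) (exactly one): 5 ∈ H.
(4): H already has 2, so the rest are out.

H = {4, 5}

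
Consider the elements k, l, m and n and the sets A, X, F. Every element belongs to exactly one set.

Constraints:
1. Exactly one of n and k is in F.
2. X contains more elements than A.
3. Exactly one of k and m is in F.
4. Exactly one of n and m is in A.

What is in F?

F = {k}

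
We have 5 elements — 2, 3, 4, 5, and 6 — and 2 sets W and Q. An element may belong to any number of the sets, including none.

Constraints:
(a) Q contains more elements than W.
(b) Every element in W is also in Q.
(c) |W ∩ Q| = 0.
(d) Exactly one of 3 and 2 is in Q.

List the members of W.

W = {}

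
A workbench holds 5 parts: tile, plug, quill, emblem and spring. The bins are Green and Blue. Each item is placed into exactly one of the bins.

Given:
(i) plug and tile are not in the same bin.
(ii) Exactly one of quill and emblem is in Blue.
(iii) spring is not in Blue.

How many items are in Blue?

From (iii): spring ∉ Blue.
Only one bin left: spring ∈ Green.

2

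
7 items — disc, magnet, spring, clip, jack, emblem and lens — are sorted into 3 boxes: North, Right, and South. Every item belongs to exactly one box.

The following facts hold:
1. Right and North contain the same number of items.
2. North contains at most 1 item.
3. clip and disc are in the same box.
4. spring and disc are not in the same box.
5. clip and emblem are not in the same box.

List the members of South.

South = {clip, disc, jack, lens, magnet}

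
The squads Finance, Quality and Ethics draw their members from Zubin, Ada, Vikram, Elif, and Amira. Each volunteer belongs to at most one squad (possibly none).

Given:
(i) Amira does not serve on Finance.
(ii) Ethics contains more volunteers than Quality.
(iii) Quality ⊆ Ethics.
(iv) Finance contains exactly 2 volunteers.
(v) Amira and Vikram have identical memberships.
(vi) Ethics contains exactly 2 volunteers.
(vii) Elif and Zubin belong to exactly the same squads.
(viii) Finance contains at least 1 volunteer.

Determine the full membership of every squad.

Finance = {Elif, Zubin}; Quality = {}; Ethics = {Amira, Vikram}

From (i): Amira ∉ Finance.
(v): Vikram matches Amira: Vikram ∉ Finance.
Suppose Zubin ∉ Finance: no assignment then satisfies all the clues, so Zubin ∈ Finance.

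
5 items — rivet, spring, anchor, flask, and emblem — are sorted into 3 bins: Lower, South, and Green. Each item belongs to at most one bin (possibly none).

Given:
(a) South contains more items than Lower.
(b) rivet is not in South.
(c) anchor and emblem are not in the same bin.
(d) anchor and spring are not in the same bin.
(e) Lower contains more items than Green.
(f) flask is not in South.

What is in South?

South = {emblem, spring}

From (b): rivet ∉ South.
From (f): flask ∉ South.
Suppose spring ∉ South: no assignment then satisfies all the clues, so spring ∈ South.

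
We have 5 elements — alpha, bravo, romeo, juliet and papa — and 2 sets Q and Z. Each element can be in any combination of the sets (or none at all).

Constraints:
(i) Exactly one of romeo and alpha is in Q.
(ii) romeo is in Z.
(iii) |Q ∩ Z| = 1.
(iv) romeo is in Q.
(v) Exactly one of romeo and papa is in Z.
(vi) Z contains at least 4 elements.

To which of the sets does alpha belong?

From (ii): romeo ∈ Z.
From (iv): romeo ∈ Q.
(i) (exactly one): alpha ∉ Q.
(v) (exactly one): papa ∉ Z.
(vi): only 4 candidates remain for Z, so all are in.

alpha: Z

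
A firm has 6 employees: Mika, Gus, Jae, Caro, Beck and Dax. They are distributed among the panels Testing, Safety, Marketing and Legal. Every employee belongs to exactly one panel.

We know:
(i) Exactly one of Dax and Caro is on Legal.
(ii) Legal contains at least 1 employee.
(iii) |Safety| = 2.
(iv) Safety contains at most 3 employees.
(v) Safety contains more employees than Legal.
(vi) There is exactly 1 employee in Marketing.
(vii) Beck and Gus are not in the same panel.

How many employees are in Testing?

2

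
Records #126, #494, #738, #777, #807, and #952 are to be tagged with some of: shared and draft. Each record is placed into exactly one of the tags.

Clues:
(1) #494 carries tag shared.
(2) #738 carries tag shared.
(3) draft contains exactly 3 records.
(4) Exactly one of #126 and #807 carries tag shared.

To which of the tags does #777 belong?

#777: draft

From (1): #494 ∈ shared.
From (2): #738 ∈ shared.
Suppose #777 ∈ shared: no assignment then satisfies all the clues, so #777 ∉ shared.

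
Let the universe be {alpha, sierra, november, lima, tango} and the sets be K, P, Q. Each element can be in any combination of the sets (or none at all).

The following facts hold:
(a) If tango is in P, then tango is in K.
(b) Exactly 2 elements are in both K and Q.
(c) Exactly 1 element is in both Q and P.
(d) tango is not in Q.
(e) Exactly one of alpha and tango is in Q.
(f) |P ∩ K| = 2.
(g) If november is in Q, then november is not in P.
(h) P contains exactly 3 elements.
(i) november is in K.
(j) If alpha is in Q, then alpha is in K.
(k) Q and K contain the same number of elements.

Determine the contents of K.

K = {alpha, november, tango}

From (d): tango ∉ Q.
From (i): november ∈ K.
(e) (exactly one): alpha ∈ Q.
(j): alpha ∈ K.
Suppose sierra ∈ K: no assignment then satisfies all the clues, so sierra ∉ K.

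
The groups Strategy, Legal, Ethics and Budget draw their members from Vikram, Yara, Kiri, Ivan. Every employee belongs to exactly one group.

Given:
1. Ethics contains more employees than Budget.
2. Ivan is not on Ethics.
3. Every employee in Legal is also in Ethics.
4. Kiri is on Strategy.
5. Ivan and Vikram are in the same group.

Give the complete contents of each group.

Strategy = {Ivan, Kiri, Vikram}; Legal = {}; Ethics = {Yara}; Budget = {}

From (2): Ivan ∉ Ethics.
From (4): Kiri ∈ Strategy.
(3) contrapositive: Ivan ∉ Legal.
(5): Vikram matches Ivan: Vikram ∉ Legal.
(5): Vikram matches Ivan: Vikram ∉ Ethics.
Suppose Vikram ∉ Strategy: no assignment then satisfies all the clues, so Vikram ∈ Strategy.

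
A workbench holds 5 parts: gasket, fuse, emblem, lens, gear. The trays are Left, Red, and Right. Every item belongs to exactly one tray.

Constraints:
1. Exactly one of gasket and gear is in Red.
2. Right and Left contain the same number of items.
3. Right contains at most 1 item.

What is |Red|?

3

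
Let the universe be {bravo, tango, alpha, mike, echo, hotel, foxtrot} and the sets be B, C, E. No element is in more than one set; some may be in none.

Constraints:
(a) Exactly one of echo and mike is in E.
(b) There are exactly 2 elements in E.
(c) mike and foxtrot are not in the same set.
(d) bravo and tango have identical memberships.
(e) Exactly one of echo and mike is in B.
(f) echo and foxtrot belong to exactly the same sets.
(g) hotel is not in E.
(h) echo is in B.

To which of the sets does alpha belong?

alpha: E

From (g): hotel ∉ E.
From (h): echo ∈ B.
(a) (exactly one): mike ∈ E.
(c): foxtrot ∉ E.
(f): foxtrot matches echo: foxtrot ∈ B.
Suppose alpha ∈ B: no assignment then satisfies all the clues, so alpha ∉ B.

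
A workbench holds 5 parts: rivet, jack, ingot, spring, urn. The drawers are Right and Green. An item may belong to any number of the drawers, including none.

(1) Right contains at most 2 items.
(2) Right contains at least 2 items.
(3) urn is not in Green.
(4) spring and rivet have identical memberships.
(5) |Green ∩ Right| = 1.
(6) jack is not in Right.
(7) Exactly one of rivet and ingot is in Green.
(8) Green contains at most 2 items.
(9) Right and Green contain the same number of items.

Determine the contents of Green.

Green = {ingot, jack}

From (3): urn ∉ Green.
From (6): jack ∉ Right.
Suppose rivet ∈ Green: no assignment then satisfies all the clues, so rivet ∉ Green.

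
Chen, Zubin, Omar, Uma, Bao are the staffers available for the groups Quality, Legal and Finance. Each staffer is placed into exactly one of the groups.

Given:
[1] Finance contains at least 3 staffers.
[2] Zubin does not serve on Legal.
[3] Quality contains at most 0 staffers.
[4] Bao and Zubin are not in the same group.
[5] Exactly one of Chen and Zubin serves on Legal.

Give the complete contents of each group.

Quality = {}; Legal = {Bao, Chen}; Finance = {Omar, Uma, Zubin}

From (2): Zubin ∉ Legal.
(3): Quality already has 0, so the rest are out.
(5) (exactly one): Chen ∈ Legal.
Only one group left: Zubin ∈ Finance.
(4): Bao ∉ Finance.
Only one group left: Bao ∈ Legal.
(1): only 3 candidates remain for Finance, so all are in.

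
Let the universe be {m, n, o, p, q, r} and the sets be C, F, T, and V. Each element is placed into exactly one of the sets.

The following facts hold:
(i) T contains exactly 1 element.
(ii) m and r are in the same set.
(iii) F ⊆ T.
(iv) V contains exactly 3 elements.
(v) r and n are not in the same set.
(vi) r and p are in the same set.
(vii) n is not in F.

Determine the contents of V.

V = {m, p, r}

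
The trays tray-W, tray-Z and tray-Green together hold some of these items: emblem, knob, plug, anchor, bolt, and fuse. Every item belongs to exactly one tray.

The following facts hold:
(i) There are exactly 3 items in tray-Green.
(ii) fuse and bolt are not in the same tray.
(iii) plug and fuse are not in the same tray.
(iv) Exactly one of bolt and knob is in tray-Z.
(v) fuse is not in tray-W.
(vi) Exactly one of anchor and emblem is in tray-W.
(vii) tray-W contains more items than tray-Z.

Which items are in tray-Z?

tray-Z = {bolt}

From (v): fuse ∉ tray-W.
Suppose emblem ∈ tray-Z: no assignment then satisfies all the clues, so emblem ∉ tray-Z.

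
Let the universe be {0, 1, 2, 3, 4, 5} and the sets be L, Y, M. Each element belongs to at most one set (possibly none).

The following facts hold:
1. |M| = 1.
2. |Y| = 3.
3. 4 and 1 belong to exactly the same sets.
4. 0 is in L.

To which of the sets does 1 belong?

From (4): 0 ∈ L.
Suppose 1 ∈ L: no assignment then satisfies all the clues, so 1 ∉ L.

1: Y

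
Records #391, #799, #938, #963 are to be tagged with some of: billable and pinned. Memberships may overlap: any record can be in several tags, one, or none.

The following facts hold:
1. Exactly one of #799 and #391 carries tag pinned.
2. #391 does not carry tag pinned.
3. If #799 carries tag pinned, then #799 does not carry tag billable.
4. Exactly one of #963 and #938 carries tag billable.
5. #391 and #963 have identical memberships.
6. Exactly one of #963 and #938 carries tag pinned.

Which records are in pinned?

pinned = {#799, #938}

From (2): #391 ∉ pinned.
(1) (exactly one): #799 ∈ pinned.
(3): #799 ∉ billable.
(5): #963 matches #391: #963 ∉ pinned.
(6) (exactly one): #938 ∈ pinned.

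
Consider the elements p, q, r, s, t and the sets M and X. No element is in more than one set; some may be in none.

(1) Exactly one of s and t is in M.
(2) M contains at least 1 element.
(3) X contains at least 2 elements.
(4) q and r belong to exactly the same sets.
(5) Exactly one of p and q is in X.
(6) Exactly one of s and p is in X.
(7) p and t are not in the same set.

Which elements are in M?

M = {t}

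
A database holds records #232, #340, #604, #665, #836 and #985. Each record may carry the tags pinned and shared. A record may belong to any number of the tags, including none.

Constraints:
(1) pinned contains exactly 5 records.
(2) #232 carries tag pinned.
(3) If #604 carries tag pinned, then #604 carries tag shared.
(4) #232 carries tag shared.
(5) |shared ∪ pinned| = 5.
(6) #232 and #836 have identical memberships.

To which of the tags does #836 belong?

#836: pinned, shared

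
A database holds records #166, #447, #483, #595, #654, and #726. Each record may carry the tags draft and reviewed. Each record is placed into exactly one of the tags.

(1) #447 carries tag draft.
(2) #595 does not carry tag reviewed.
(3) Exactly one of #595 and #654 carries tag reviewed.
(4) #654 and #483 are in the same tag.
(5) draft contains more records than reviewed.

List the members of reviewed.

reviewed = {#483, #654}

From (1): #447 ∈ draft.
From (2): #595 ∉ reviewed.
(3) (exactly one): #654 ∈ reviewed.
(4): #483 matches #654: #483 ∉ draft.
(4): #483 matches #654: #483 ∈ reviewed.
Only one tag left: #595 ∈ draft.
Suppose #166 ∈ reviewed: no assignment then satisfies all the clues, so #166 ∉ reviewed.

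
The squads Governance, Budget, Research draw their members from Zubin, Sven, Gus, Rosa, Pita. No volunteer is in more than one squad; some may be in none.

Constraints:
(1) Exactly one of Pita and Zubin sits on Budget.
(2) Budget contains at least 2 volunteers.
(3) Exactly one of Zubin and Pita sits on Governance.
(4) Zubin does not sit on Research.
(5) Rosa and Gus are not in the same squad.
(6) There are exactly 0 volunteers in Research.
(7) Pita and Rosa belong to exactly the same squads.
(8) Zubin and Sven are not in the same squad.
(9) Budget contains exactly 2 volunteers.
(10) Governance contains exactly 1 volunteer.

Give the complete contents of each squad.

Governance = {Zubin}; Budget = {Pita, Rosa}; Research = {}

From (4): Zubin ∉ Research.
(6): Research already has 0, so the rest are out.
Suppose Zubin ∉ Governance: no assignment then satisfies all the clues, so Zubin ∈ Governance.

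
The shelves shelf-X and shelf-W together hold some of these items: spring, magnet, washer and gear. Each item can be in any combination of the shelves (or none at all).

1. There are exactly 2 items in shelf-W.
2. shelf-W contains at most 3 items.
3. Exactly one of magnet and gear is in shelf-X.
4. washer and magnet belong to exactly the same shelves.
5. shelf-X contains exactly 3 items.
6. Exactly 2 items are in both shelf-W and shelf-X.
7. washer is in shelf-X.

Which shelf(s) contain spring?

spring: shelf-X

From (7): washer ∈ shelf-X.
(4): magnet matches washer: magnet ∈ shelf-X.
(3) (exactly one): gear ∉ shelf-X.
(5): only 3 candidates remain for shelf-X, so all are in.
Suppose spring ∈ shelf-W: no assignment then satisfies all the clues, so spring ∉ shelf-W.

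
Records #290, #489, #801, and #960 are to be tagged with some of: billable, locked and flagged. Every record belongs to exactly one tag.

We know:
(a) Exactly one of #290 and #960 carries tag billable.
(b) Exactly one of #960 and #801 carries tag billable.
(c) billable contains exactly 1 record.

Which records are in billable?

billable = {#960}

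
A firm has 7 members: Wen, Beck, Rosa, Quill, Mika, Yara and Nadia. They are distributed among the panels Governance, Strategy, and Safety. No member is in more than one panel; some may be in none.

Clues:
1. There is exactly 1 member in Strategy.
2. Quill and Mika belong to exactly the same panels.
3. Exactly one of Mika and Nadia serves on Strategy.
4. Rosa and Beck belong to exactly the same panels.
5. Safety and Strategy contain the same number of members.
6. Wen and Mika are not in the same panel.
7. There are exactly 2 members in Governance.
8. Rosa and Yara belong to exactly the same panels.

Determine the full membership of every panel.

Governance = {Mika, Quill}; Strategy = {Nadia}; Safety = {Wen}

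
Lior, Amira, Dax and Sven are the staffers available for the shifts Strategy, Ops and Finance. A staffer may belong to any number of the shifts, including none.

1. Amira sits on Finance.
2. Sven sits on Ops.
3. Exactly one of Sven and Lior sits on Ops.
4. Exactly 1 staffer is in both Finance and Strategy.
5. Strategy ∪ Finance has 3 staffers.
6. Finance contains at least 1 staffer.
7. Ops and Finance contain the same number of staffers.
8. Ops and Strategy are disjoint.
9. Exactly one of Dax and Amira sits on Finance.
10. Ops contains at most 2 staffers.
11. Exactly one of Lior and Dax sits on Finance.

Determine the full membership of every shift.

Strategy = {Dax, Lior}; Ops = {Amira, Sven}; Finance = {Amira, Lior}

From (1): Amira ∈ Finance.
From (2): Sven ∈ Ops.
(3) (exactly one): Lior ∉ Ops.
(8) (disjoint): Sven ∉ Strategy.
(9) (exactly one): Dax ∉ Finance.
(11) (exactly one): Lior ∈ Finance.
Suppose Lior ∉ Strategy: no assignment then satisfies all the clues, so Lior ∈ Strategy.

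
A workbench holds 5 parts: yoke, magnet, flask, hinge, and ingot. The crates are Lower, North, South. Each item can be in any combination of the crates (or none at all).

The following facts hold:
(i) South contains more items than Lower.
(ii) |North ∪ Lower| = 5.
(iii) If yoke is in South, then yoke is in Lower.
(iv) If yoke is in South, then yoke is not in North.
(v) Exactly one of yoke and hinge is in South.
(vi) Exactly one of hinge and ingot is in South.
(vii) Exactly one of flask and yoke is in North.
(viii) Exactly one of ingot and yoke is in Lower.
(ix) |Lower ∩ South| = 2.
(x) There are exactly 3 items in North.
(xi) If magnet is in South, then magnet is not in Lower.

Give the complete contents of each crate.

Lower = {flask, hinge, yoke}; North = {flask, ingot, magnet}; South = {flask, ingot, magnet, yoke}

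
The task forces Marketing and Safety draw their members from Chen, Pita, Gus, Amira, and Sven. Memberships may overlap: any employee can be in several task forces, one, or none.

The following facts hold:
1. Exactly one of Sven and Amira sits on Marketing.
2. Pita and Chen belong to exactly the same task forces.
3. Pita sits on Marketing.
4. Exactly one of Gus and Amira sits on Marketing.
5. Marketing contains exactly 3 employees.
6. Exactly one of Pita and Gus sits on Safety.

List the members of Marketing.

Marketing = {Amira, Chen, Pita}

From (3): Pita ∈ Marketing.
(2): Chen matches Pita: Chen ∈ Marketing.
Suppose Gus ∈ Marketing: no assignment then satisfies all the clues, so Gus ∉ Marketing.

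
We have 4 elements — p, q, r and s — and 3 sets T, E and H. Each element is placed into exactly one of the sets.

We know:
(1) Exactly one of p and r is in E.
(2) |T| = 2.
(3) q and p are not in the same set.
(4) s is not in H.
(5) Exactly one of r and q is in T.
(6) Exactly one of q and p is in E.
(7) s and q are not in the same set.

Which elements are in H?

H = {q}

From (4): s ∉ H.
Suppose p ∈ H: no assignment then satisfies all the clues, so p ∉ H.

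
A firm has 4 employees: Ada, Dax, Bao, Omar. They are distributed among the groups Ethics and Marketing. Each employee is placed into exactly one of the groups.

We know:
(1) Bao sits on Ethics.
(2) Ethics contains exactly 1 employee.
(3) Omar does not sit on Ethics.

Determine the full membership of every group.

From (1): Bao ∈ Ethics.
From (3): Omar ∉ Ethics.
(2): Ethics already has 1, so the rest are out.
Only one group left: Ada ∈ Marketing.
Only one group left: Dax ∈ Marketing.
Only one group left: Omar ∈ Marketing.

Ethics = {Bao}; Marketing = {Ada, Dax, Omar}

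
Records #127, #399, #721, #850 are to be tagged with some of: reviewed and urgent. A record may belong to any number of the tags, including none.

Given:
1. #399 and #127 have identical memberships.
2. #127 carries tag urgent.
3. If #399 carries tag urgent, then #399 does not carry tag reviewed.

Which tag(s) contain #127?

#127: urgent

From (2): #127 ∈ urgent.
(1): #399 matches #127: #399 ∈ urgent.
(3): #399 ∉ reviewed.
(1): #127 matches #399: #127 ∉ reviewed.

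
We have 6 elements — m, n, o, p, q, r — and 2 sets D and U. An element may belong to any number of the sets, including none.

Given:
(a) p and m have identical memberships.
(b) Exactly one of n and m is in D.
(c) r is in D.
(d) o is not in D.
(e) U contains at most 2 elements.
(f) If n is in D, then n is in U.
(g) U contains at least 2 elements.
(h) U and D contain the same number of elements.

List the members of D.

D = {n, r}

From (c): r ∈ D.
From (d): o ∉ D.
Suppose m ∈ D: no assignment then satisfies all the clues, so m ∉ D.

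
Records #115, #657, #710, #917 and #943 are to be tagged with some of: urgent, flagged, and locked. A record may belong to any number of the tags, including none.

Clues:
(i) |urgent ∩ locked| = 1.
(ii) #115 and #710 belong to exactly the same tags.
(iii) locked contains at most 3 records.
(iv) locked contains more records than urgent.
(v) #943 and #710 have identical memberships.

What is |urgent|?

1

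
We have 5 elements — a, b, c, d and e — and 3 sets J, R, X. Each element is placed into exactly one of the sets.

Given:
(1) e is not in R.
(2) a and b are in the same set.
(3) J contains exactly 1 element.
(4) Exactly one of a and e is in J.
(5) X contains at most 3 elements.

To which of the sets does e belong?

e: J

From (1): e ∉ R.
Suppose e ∉ J: no assignment then satisfies all the clues, so e ∈ J.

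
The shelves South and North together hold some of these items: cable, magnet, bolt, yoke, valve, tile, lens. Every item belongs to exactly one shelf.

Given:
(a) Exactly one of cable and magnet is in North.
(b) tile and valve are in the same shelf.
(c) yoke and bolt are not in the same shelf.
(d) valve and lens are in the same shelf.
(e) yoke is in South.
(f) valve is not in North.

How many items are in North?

2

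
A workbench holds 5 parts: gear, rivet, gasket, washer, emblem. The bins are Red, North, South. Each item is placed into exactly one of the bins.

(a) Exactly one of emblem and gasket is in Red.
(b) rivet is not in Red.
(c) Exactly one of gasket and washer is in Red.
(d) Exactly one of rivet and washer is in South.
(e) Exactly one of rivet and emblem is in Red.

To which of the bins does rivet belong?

rivet: South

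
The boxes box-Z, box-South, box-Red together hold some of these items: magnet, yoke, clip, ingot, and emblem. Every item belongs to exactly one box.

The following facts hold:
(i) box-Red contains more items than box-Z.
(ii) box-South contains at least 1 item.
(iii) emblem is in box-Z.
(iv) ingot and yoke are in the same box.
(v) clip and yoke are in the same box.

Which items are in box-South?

box-South = {magnet}

From (iii): emblem ∈ box-Z.
Suppose magnet ∉ box-South: no assignment then satisfies all the clues, so magnet ∈ box-South.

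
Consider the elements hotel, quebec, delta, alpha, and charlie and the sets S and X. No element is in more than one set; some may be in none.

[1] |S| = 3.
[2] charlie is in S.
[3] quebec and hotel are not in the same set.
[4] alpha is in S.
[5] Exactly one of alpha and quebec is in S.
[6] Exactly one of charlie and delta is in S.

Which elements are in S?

S = {alpha, charlie, hotel}

From (2): charlie ∈ S.
From (4): alpha ∈ S.
(5) (exactly one): quebec ∉ S.
(6) (exactly one): delta ∉ S.
(1): only 3 candidates remain for S, so all are in.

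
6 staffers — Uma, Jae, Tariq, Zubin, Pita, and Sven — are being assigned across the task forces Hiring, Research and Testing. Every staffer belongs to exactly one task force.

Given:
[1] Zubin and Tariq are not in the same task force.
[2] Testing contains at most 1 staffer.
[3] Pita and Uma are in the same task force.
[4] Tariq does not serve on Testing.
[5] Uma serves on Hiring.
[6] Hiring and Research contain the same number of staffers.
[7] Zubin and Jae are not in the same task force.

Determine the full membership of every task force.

Hiring = {Pita, Uma, Zubin}; Research = {Jae, Sven, Tariq}; Testing = {}

From (4): Tariq ∉ Testing.
From (5): Uma ∈ Hiring.
(3): Pita matches Uma: Pita ∈ Hiring.
Suppose Jae ∈ Hiring: no assignment then satisfies all the clues, so Jae ∉ Hiring.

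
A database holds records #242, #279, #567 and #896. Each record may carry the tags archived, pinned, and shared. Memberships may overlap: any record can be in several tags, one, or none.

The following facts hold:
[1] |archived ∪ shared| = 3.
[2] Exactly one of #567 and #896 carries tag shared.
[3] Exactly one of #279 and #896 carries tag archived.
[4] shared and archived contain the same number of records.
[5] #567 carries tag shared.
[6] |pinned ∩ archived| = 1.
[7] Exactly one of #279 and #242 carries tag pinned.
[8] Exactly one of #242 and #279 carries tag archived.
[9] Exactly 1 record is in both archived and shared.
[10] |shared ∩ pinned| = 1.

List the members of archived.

archived = {#242, #896}

From (5): #567 ∈ shared.
(2) (exactly one): #896 ∉ shared.
Suppose #242 ∉ archived: no assignment then satisfies all the clues, so #242 ∈ archived.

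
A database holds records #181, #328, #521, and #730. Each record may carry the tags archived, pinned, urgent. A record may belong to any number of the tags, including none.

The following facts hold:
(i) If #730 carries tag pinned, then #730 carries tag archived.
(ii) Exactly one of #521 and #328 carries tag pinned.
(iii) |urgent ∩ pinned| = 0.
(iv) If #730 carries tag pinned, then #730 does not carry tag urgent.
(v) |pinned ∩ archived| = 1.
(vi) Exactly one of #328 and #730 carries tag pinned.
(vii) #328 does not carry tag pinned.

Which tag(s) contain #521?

#521: pinned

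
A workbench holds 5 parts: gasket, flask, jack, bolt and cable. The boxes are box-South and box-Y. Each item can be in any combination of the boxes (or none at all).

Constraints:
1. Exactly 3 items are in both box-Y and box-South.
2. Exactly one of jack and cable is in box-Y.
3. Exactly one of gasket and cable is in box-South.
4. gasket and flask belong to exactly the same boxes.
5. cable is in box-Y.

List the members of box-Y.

From (5): cable ∈ box-Y.
(2) (exactly one): jack ∉ box-Y.
Suppose gasket ∉ box-Y: no assignment then satisfies all the clues, so gasket ∈ box-Y.

box-Y = {bolt, cable, flask, gasket}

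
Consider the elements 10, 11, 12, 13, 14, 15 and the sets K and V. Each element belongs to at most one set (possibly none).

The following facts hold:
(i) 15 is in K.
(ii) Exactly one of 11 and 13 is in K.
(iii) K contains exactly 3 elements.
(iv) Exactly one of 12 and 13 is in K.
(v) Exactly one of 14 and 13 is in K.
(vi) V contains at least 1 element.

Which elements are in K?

K = {10, 13, 15}

From (i): 15 ∈ K.
Suppose 10 ∉ K: no assignment then satisfies all the clues, so 10 ∈ K.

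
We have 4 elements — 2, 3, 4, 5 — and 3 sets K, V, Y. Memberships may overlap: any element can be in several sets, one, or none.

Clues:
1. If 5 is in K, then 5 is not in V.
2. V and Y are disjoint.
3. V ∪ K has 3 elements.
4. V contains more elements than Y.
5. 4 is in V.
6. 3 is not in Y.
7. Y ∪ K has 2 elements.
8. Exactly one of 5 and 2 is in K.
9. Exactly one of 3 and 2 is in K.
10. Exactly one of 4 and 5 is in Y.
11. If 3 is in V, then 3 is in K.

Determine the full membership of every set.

K = {3, 5}; V = {3, 4}; Y = {5}

From (5): 4 ∈ V.
From (6): 3 ∉ Y.
(2) (disjoint): 4 ∉ Y.
(10) (exactly one): 5 ∈ Y.
(2) (disjoint): 5 ∉ V.
Suppose 2 ∈ K: no assignment then satisfies all the clues, so 2 ∉ K.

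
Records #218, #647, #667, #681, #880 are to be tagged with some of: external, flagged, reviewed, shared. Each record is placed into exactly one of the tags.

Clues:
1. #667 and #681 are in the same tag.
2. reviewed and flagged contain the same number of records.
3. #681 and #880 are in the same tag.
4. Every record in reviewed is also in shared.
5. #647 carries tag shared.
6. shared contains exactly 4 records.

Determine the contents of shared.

shared = {#647, #667, #681, #880}

From (5): #647 ∈ shared.
Suppose #218 ∈ shared: no assignment then satisfies all the clues, so #218 ∉ shared.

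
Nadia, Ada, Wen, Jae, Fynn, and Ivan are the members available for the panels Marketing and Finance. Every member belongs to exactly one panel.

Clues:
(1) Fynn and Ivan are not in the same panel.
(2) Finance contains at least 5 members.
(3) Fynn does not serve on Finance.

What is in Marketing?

Marketing = {Fynn}

From (3): Fynn ∉ Finance.
(2): only 5 candidates remain for Finance, so all are in.
Only one panel left: Fynn ∈ Marketing.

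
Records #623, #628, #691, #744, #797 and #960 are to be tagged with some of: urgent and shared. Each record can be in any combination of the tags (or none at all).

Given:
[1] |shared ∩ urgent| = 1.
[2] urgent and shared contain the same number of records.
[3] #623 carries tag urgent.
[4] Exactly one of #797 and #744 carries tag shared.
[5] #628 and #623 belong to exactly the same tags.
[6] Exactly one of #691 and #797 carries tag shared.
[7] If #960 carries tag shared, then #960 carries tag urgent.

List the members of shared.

shared = {#691, #744, #960}

From (3): #623 ∈ urgent.
(5): #628 matches #623: #628 ∈ urgent.
Suppose #623 ∈ shared: no assignment then satisfies all the clues, so #623 ∉ shared.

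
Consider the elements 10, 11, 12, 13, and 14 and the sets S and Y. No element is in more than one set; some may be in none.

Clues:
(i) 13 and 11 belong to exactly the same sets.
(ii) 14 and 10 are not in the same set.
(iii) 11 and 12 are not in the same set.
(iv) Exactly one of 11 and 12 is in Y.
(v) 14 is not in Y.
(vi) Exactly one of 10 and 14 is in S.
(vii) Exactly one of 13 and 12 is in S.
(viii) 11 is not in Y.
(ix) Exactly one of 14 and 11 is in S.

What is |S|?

3

From (v): 14 ∉ Y.
From (viii): 11 ∉ Y.
(i): 13 matches 11: 13 ∉ Y.
(iv) (exactly one): 12 ∈ Y.
(vii) (exactly one): 13 ∈ S.
(i): 11 matches 13: 11 ∈ S.
(ix) (exactly one): 14 ∉ S.
(vi) (exactly one): 10 ∈ S.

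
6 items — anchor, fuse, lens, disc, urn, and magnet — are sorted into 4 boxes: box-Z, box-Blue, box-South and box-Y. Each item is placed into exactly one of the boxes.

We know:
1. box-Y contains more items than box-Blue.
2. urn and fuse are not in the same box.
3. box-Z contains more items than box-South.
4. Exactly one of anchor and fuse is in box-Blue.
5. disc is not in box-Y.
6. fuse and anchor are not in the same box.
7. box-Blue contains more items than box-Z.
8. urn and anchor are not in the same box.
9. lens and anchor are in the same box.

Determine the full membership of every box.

From (5): disc ∉ box-Y.
Suppose anchor ∈ box-Z: no assignment then satisfies all the clues, so anchor ∉ box-Z.

box-Z = {urn}; box-Blue = {disc, fuse}; box-South = {}; box-Y = {anchor, lens, magnet}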